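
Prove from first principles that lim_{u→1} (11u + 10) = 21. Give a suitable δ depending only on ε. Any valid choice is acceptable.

Suppose ε > 0. We need δ > 0 so that 0 < |u − 1| < δ implies |(11u + 10) − 21| < ε.
|(11u + 10) − 21| = |11u - 11| = 11|u − 1|.
Thus it suffices that |u − 1| < ε/11.
Take δ = ε/11. If 0 < |u − 1| < δ then |(11u + 10) − 21| = 11|u − 1| < 11·(ε/11) = ε.

δ = ε/11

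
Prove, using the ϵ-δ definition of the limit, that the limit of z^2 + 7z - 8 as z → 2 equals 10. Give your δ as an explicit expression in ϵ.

δ = min(2, ϵ/13)

Suppose ϵ > 0. We want δ > 0 such that 0 < |z − 2| < δ implies |(z^2 + 7z - 8) − 10| < ϵ.
(z^2 + 7z - 8) − 10 = z^2 + 7z - 18 = (z − 2)(z + 9).
So |(z^2 + 7z - 8) − 10| = |z − 2|·|z + 9|.
Assume first that |z − 2| < 2, so |z| < 4. Then |z + 9| ≤ 4 + 9 = 13.
Hence |(z^2 + 7z - 8) − 10| ≤ 13|z − 2| < ϵ provided |z − 2| < ϵ/13.
Choosing δ = min(2, ϵ/13) ensures both conditions, hence |(z^2 + 7z - 8) − 10| < ϵ.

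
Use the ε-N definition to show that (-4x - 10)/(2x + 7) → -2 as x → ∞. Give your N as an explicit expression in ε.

N = 2/ε

Fix ε > 0. We seek N > 0 such that x > N implies |(-4x - 10)/(2x + 7) + 2| < ε.
(-4x - 10)/(2x + 7) + 2 = (2(-4x - 10) − (-4)(2x + 7)) / (2(2x + 7)) = 8/(2(2x + 7)).
For x > 0 we have 2x + 7 > 2x, so |(-4x - 10)/(2x + 7) + 2| = 8/(2(2x + 7)) < 8/(2·2x) = 2/x.
Thus |(-4x - 10)/(2x + 7) + 2| < ε whenever x > 2/ε.
Take N = 2/ε. If x > N then |(-4x - 10)/(2x + 7) + 2| < 2/x < ε.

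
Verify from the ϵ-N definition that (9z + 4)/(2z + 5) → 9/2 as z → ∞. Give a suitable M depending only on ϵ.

Let ϵ > 0. We seek M > 0 such that z > M implies |(9z + 4)/(2z + 5) − (9/2)| < ϵ.
(9z + 4)/(2z + 5) − (9/2) = (2(9z + 4) − 9(2z + 5)) / (2(2z + 5)) = -37/(2(2z + 5)).
For z > 0 we have 2z + 5 > 2z, so |(9z + 4)/(2z + 5) − (9/2)| = 37/(2(2z + 5)) < 37/(2·2z) = (37/4)/z.
Thus |(9z + 4)/(2z + 5) − (9/2)| < ϵ whenever z > (37/4)/ϵ.
Take M = (37/4)/ϵ. If z > M then |(9z + 4)/(2z + 5) − (9/2)| < (37/4)/z < ϵ.

M = (37/4)/ϵ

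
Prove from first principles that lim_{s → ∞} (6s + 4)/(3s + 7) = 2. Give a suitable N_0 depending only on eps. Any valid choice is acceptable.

N_0 = (10/3)/eps

Suppose eps > 0. We seek N_0 > 0 such that s > N_0 implies |(6s + 4)/(3s + 7) − 2| < eps.
(6s + 4)/(3s + 7) − 2 = (3(6s + 4) − 6(3s + 7)) / (3(3s + 7)) = -30/(3(3s + 7)).
For s > 0 we have 3s + 7 > 3s, so |(6s + 4)/(3s + 7) − 2| = 30/(3(3s + 7)) < 30/(3·3s) = (10/3)/s.
Thus |(6s + 4)/(3s + 7) − 2| < eps whenever s > (10/3)/eps.
Take N_0 = (10/3)/eps. If s > N_0 then |(6s + 4)/(3s + 7) − 2| < (10/3)/s < eps.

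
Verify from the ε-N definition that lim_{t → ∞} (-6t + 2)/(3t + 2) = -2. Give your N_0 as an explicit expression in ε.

Let ε > 0 be given. We seek N_0 > 0 such that t > N_0 implies |(-6t + 2)/(3t + 2) + 2| < ε.
(-6t + 2)/(3t + 2) + 2 = (3(-6t + 2) − (-6)(3t + 2)) / (3(3t + 2)) = 18/(3(3t + 2)).
For t > 0 we have 3t + 2 > 3t, so |(-6t + 2)/(3t + 2) + 2| = 18/(3(3t + 2)) < 18/(3·3t) = 2/t.
Thus |(-6t + 2)/(3t + 2) + 2| < ε whenever t > 2/ε.
Take N_0 = 2/ε. If t > N_0 then |(-6t + 2)/(3t + 2) + 2| < 2/t < ε.

N_0 = 2/ε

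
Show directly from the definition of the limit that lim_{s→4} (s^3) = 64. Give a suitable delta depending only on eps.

Let eps > 0 be given. We seek delta > 0 with 0 < |s − 4| < delta ⇒ |s^3 − 64| < eps.
Factor: s^3 − 64 = (s − 4)(s^2 + 4s + 16), so |s^3 − 64| = |s − 4|·|s^2 + 4s + 16|.
Restrict delta ≤ 2. Then |s − 4| < 2 gives |s| < 6, so by the triangle inequality |s^2 + 4s + 16| ≤ 6^2 + 4·6 + 16 = 76.
Hence |s^3 − 64| ≤ 76|s − 4|, which is < eps once |s − 4| < eps/76.
Take delta = min(2, eps/76). If 0 < |s − 4| < delta then both bounds hold and |s^3 − 64| ≤ 76|s − 4| < 76·(eps/76) = eps.

delta = min(2, eps/76)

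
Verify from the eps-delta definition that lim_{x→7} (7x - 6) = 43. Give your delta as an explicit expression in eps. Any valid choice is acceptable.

delta = eps/7

Suppose eps > 0. We need delta > 0 so that 0 < |x − 7| < delta implies |(7x - 6) − 43| < eps.
Since (7x - 6) − 43 = 7(x − 7), we have |(7x - 6) − 43| = 7|x − 7|.
Thus it suffices that |x − 7| < eps/7.
Take delta = eps/7. If 0 < |x − 7| < delta then |(7x - 6) − 43| = 7|x − 7| < 7·(eps/7) = eps.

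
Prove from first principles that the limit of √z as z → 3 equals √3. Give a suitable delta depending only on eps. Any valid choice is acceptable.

delta = min(3, √3·eps)

Let eps > 0. We want delta > 0 such that 0 < |z − 3| < delta implies |√z − √3| < eps.
Multiplying by the conjugate, |√z − √3| = |z − 3|/(√z + √3).
Restrict delta ≤ 3 so that |z − 3| < 3 forces z > 0, and then √z + √3 > √3.
Hence |√z − √3| < |z − 3|/√3, which is < eps once |z − 3| < √3·eps.
Take delta = min(3, √3·eps). If 0 < |z − 3| < delta then z > 0 and |√z − √3| < |z − 3|/√3 < eps.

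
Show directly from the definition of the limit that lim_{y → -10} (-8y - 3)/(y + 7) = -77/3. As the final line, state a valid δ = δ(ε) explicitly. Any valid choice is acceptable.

δ = min(3/2, (9/106)ε)

Suppose ε > 0. We want δ > 0 with 0 < |y + 10| < δ ⇒ |(-8y - 3)/(y + 7) + 77/3| < ε.
Combining over a common denominator, (-8y - 3)/(y + 7) + 77/3 = [(-8y - 3)·(-3) − 77·(y + 7)] / [(-3)·(y + 7)] = -53(y + 10) / ((-3)(y + 7)).
So |(-8y - 3)/(y + 7) + 77/3| = 53|y + 10| / (3·|y + 7|).
Require δ ≤ 3/2, so |y + 7| ≥ |-3| − |y + 10| > 3 − 3/2 = 3/2.
Hence |(-8y - 3)/(y + 7) + 77/3| < 53|y + 10|/(3·(3/2)) = (106/9)|y + 10|, which is < ε once |y + 10| < (9/106)ε.
Take δ = min(3/2, (9/106)ε). Then 0 < |y + 10| < δ forces both bounds, so |(-8y - 3)/(y + 7) + 77/3| < ε.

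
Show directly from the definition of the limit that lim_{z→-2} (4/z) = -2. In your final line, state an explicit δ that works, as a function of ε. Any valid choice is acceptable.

Suppose ε > 0. We seek δ > 0 such that 0 < |z + 2| < δ implies |4/z + 2| < ε.
|4/z + 2| = 4·|-2 − z|/(2·|z|) = 4|z + 2|/(2|z|).
Restrict δ ≤ 1. Then |z + 2| < 1 gives |z| > 1, so 2|z| > 2.
Then |4/z + 2| < 4|z + 2|/2, which is < ε when |z + 2| < (1/2)ε.
Take δ = min(1, (1/2)ε). Then 0 < |z + 2| < δ gives both |z + 2| < 1 and |z + 2| < (1/2)ε, so |4/z + 2| < ε.

δ = min(1, (1/2)ε)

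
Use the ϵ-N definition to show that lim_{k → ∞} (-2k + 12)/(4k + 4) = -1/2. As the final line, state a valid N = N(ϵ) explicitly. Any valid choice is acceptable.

N = (7/2)/ϵ

Suppose ϵ > 0. For k ≥ 1, |(-2k + 12)/(4k + 4) + 1/2| = |56|/(4(4k + 4)) = 56/(4(4k + 4)).
Since 4k + 4 ≥ 4k for k ≥ 1, this is ≤ 56/(4·4k) = (7/2)/k.
So |(-2k + 12)/(4k + 4) + 1/2| < ϵ whenever k > (7/2)/ϵ.
Take N = (7/2)/ϵ. If k > N then |(-2k + 12)/(4k + 4) + 1/2| ≤ (7/2)/k < ϵ.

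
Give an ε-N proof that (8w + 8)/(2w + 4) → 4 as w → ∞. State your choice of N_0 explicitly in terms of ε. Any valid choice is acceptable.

N_0 = 4/ε

Let ε > 0. We seek N_0 > 0 such that w > N_0 implies |(8w + 8)/(2w + 4) − 4| < ε.
(8w + 8)/(2w + 4) − 4 = (2(8w + 8) − 8(2w + 4)) / (2(2w + 4)) = -16/(2(2w + 4)).
For w > 0 we have 2w + 4 > 2w, so |(8w + 8)/(2w + 4) − 4| = 16/(2(2w + 4)) < 16/(2·2w) = 4/w.
Thus |(8w + 8)/(2w + 4) − 4| < ε whenever w > 4/ε.
Take N_0 = 4/ε. If w > N_0 then |(8w + 8)/(2w + 4) − 4| < 4/w < ε.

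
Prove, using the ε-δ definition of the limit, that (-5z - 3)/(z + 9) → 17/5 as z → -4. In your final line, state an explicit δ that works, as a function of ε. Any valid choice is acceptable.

δ = min(5/2, (25/84)ε)

Let ε > 0 be given. We want δ > 0 with 0 < |z + 4| < δ ⇒ |(-5z - 3)/(z + 9) − (17/5)| < ε.
Combining over a common denominator, (-5z - 3)/(z + 9) − (17/5) = [(-5z - 3)·5 − 17·(z + 9)] / [5·(z + 9)] = -42(z + 4) / (5(z + 9)).
So |(-5z - 3)/(z + 9) − (17/5)| = 42|z + 4| / (5·|z + 9|).
Require δ ≤ 5/2, so |z + 9| ≥ |5| − |z + 4| > 5 − 5/2 = 5/2.
Hence |(-5z - 3)/(z + 9) − (17/5)| < 42|z + 4|/(5·(5/2)) = (84/25)|z + 4|, which is < ε once |z + 4| < (25/84)ε.
Take δ = min(5/2, (25/84)ε). Then 0 < |z + 4| < δ forces both bounds, so |(-5z - 3)/(z + 9) − (17/5)| < ε.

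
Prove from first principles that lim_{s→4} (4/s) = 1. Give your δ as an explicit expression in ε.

Let ε > 0 be given. We seek δ > 0 such that 0 < |s − 4| < δ implies |4/s − 1| < ε.
|4/s − 1| = 4·|4 − s|/(4·|s|) = 4|s − 4|/(4|s|).
Restrict δ ≤ 2. Then |s − 4| < 2 gives |s| > 2, so 4|s| > 8.
Then |4/s − 1| < 4|s − 4|/8, which is < ε when |s − 4| < 2ε.
Take δ = min(2, 2ε). Then 0 < |s − 4| < δ gives both |s − 4| < 2 and |s − 4| < 2ε, so |4/s − 1| < ε.

δ = min(2, 2ε)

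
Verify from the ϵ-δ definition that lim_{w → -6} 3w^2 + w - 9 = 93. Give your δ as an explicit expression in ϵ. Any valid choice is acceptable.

δ = min(1, ϵ/38)

Let ϵ > 0 be given. We want δ > 0 such that 0 < |w + 6| < δ implies |(3w^2 + w - 9) − 93| < ϵ.
(3w^2 + w - 9) − 93 = 3w^2 + w - 102 = (w + 6)(3w - 17).
So |(3w^2 + w - 9) − 93| = |w + 6|·|3w - 17|.
Assume first that |w + 6| < 1, so |w| < 7. Then |3w - 17| ≤ 3·7 + 17 = 38.
Hence |(3w^2 + w - 9) − 93| ≤ 38|w + 6| < ϵ provided |w + 6| < ϵ/38.
Choosing δ = min(1, ϵ/38) ensures both conditions, hence |(3w^2 + w - 9) − 93| < ϵ.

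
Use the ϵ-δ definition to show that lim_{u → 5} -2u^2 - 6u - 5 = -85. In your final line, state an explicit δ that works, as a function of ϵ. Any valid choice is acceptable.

δ = min(1, ϵ/28)

Let ϵ > 0 be given. We want δ > 0 such that 0 < |u − 5| < δ implies |(-2u^2 - 6u - 5) + 85| < ϵ.
(-2u^2 - 6u - 5) + 85 = -2u^2 - 6u + 80 = (u − 5)(-2u - 16).
So |(-2u^2 - 6u - 5) + 85| = |u − 5|·|-2u - 16|.
Assume first that |u − 5| < 1, so |u| < 6. Then |-2u - 16| ≤ 2·6 + 16 = 28.
Hence |(-2u^2 - 6u - 5) + 85| ≤ 28|u − 5| < ϵ provided |u − 5| < ϵ/28.
Take δ = min(1, ϵ/28). Then 0 < |u − 5| < δ gives both |u − 5| < 1 and |u − 5| < ϵ/28, so |(-2u^2 - 6u - 5) + 85| < ϵ.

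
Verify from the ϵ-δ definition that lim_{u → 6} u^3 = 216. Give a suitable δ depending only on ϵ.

δ = min(2, ϵ/148)

Suppose ϵ > 0. We seek δ > 0 with 0 < |u − 6| < δ ⇒ |u^3 − 216| < ϵ.
Factor: u^3 − 216 = (u − 6)(u^2 + 6u + 36), so |u^3 − 216| = |u − 6|·|u^2 + 6u + 36|.
Restrict δ ≤ 2. Then |u − 6| < 2 gives |u| < 8, so by the triangle inequality |u^2 + 6u + 36| ≤ 8^2 + 6·8 + 36 = 148.
Hence |u^3 − 216| ≤ 148|u − 6|, which is < ϵ once |u − 6| < ϵ/148.
Take δ = min(2, ϵ/148). If 0 < |u − 6| < δ then both bounds hold and |u^3 − 216| ≤ 148|u − 6| < 148·(ϵ/148) = ϵ.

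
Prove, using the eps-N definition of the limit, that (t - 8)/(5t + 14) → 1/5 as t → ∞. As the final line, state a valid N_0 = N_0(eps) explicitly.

Let eps > 0. We seek N_0 > 0 such that t > N_0 implies |(t - 8)/(5t + 14) − (1/5)| < eps.
(t - 8)/(5t + 14) − (1/5) = (5(t - 8) − (5t + 14)) / (5(5t + 14)) = -54/(5(5t + 14)).
For t > 0 we have 5t + 14 > 5t, so |(t - 8)/(5t + 14) − (1/5)| = 54/(5(5t + 14)) < 54/(5·5t) = (54/25)/t.
Thus |(t - 8)/(5t + 14) − (1/5)| < eps whenever t > (54/25)/eps.
Take N_0 = (54/25)/eps. If t > N_0 then |(t - 8)/(5t + 14) − (1/5)| < (54/25)/t < eps.

N_0 = (54/25)/eps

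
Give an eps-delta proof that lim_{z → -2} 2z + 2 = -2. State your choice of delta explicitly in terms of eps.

delta = eps/2

Suppose eps > 0. We need delta > 0 so that 0 < |z + 2| < delta implies |(2z + 2) + 2| < eps.
Since (2z + 2) + 2 = 2(z + 2), we have |(2z + 2) + 2| = 2|z + 2|.
Thus it suffices that |z + 2| < eps/2.
Choosing delta = eps/2 gives |(2z + 2) + 2| = 2|z + 2| < eps whenever |z + 2| < delta.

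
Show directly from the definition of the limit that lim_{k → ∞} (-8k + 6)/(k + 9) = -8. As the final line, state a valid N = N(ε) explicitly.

Suppose ε > 0. For k ≥ 1, |(-8k + 6)/(k + 9) + 8| = |78|/((k + 9)) = 78/((k + 9)).
Since k + 9 ≥ k for k ≥ 1, this is ≤ 78/(k) = 78/k.
So |(-8k + 6)/(k + 9) + 8| < ε whenever k > 78/ε.
Take N = 78/ε. If k > N then |(-8k + 6)/(k + 9) + 8| ≤ 78/k < ε.

N = 78/ε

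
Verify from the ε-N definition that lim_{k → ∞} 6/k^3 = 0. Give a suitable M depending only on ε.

Let ε > 0. For k ≥ 1, |6/k^3 − 0| = 6/k^3.
6/k^3 < ε ⇔ k^3 > 6/ε ⇔ k > (6/ε)^{1/3}.
Take M = (6/ε)^{1/3}. Then k > M implies 6/k^3 < ε.

M = (6/ε)^{1/3}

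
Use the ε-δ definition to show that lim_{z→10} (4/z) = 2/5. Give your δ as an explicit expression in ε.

δ = min(5, (25/2)ε)

Fix ε > 0. We seek δ > 0 such that 0 < |z − 10| < δ implies |4/z − (2/5)| < ε.
|4/z − (2/5)| = 4·|10 − z|/(10·|z|) = 4|z − 10|/(10|z|).
Restrict δ ≤ 5. Then |z − 10| < 5 gives |z| > 5, so 10|z| > 50.
Then |4/z − (2/5)| < 4|z − 10|/50, which is < ε when |z − 10| < (25/2)ε.
Take δ = min(5, (25/2)ε). Then 0 < |z − 10| < δ gives both |z − 10| < 5 and |z − 10| < (25/2)ε, so |4/z − (2/5)| < ε.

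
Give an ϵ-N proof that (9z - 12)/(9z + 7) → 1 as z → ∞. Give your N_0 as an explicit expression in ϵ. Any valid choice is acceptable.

N_0 = (19/9)/ϵ

Let ϵ > 0 be given. We seek N_0 > 0 such that z > N_0 implies |(9z - 12)/(9z + 7) − 1| < ϵ.
(9z - 12)/(9z + 7) − 1 = (9(9z - 12) − 9(9z + 7)) / (9(9z + 7)) = -171/(9(9z + 7)).
For z > 0 we have 9z + 7 > 9z, so |(9z - 12)/(9z + 7) − 1| = 171/(9(9z + 7)) < 171/(9·9z) = (19/9)/z.
Thus |(9z - 12)/(9z + 7) − 1| < ϵ whenever z > (19/9)/ϵ.
Take N_0 = (19/9)/ϵ. If z > N_0 then |(9z - 12)/(9z + 7) − 1| < (19/9)/z < ϵ.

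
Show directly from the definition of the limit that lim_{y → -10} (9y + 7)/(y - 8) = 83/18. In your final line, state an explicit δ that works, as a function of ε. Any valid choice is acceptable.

Let ε > 0. We want δ > 0 with 0 < |y + 10| < δ ⇒ |(9y + 7)/(y - 8) − (83/18)| < ε.
Combining over a common denominator, (9y + 7)/(y - 8) − (83/18) = [(9y + 7)·(-18) − (-83)·(y - 8)] / [(-18)·(y - 8)] = -79(y + 10) / ((-18)(y - 8)).
So |(9y + 7)/(y - 8) − (83/18)| = 79|y + 10| / (18·|y − 8|).
Restrict δ ≤ 9. Then |y + 10| < 9 gives |y − 8| = |(y + 10) + (-18)| ≥ 18 − 9 = 9.
Hence |(9y + 7)/(y - 8) − (83/18)| < 79|y + 10|/(18·9) = (79/162)|y + 10|, which is < ε once |y + 10| < (162/79)ε.
Take δ = min(9, (162/79)ε). Then 0 < |y + 10| < δ forces both bounds, so |(9y + 7)/(y - 8) − (83/18)| < ε.

δ = min(9, (162/79)ε)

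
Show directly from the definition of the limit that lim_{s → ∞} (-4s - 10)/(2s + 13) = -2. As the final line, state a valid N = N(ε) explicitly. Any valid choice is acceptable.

Fix ε > 0. We seek N > 0 such that s > N implies |(-4s - 10)/(2s + 13) + 2| < ε.
(-4s - 10)/(2s + 13) + 2 = (2(-4s - 10) − (-4)(2s + 13)) / (2(2s + 13)) = 32/(2(2s + 13)).
For s > 0 we have 2s + 13 > 2s, so |(-4s - 10)/(2s + 13) + 2| = 32/(2(2s + 13)) < 32/(2·2s) = 8/s.
Thus |(-4s - 10)/(2s + 13) + 2| < ε whenever s > 8/ε.
Take N = 8/ε. If s > N then |(-4s - 10)/(2s + 13) + 2| < 8/s < ε.

N = 8/ε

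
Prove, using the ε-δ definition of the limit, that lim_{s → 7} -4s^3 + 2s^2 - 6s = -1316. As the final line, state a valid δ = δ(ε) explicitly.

Let ε > 0. We want δ > 0 such that 0 < |s − 7| < δ implies |(-4s^3 + 2s^2 - 6s) + 1316| < ε.
(-4s^3 + 2s^2 - 6s) + 1316 = -4s^3 + 2s^2 - 6s + 1316 = (s − 7)(-4s^2 - 26s - 188).
So |(-4s^3 + 2s^2 - 6s) + 1316| = |s − 7|·|-4s^2 - 26s - 188|.
Require δ ≤ 2. Then |s − 7| < 2 gives |s| < 9, and by the triangle inequality |-4s^2 - 26s - 188| ≤ 4·9^2 + 26·9 + 188 = 746.
Hence |(-4s^3 + 2s^2 - 6s) + 1316| ≤ 746|s − 7| < ε provided |s − 7| < ε/746.
Take δ = min(2, ε/746). Then 0 < |s − 7| < δ gives both |s − 7| < 2 and |s − 7| < ε/746, so |(-4s^3 + 2s^2 - 6s) + 1316| < ε.

δ = min(2, ε/746)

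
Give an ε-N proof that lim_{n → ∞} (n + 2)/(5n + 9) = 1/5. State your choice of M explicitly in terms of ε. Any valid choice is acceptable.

M = (1/25)/ε

Let ε > 0. For n ≥ 1, |(n + 2)/(5n + 9) − (1/5)| = |1|/(5(5n + 9)) = 1/(5(5n + 9)).
Since 5n + 9 ≥ 5n for n ≥ 1, this is ≤ 1/(5·5n) = (1/25)/n.
So |(n + 2)/(5n + 9) − (1/5)| < ε whenever n > (1/25)/ε.
Take M = (1/25)/ε. If n > M then |(n + 2)/(5n + 9) − (1/5)| ≤ (1/25)/n < ε.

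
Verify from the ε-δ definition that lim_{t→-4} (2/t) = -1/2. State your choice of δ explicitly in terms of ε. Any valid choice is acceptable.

δ = min(2, 4ε)

Suppose ε > 0. We seek δ > 0 such that 0 < |t + 4| < δ implies |2/t + 1/2| < ε.
|2/t + 1/2| = 2·|-4 − t|/(4·|t|) = 2|t + 4|/(4|t|).
Restrict δ ≤ 2. Then |t + 4| < 2 gives |t| > 2, so 4|t| > 8.
Then |2/t + 1/2| < 2|t + 4|/8, which is < ε when |t + 4| < 4ε.
Take δ = min(2, 4ε). Then 0 < |t + 4| < δ gives both |t + 4| < 2 and |t + 4| < 4ε, so |2/t + 1/2| < ε.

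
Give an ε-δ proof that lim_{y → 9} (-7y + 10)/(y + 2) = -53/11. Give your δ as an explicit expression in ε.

δ = min(11/2, (121/48)ε)

Let ε > 0. We want δ > 0 with 0 < |y − 9| < δ ⇒ |(-7y + 10)/(y + 2) + 53/11| < ε.
Combining over a common denominator, (-7y + 10)/(y + 2) + 53/11 = [(-7y + 10)·11 − (-53)·(y + 2)] / [11·(y + 2)] = -24(y − 9) / (11(y + 2)).
So |(-7y + 10)/(y + 2) + 53/11| = 24|y − 9| / (11·|y + 2|).
Require δ ≤ 11/2, so |y + 2| ≥ |11| − |y − 9| > 11 − 11/2 = 11/2.
Hence |(-7y + 10)/(y + 2) + 53/11| < 24|y − 9|/(11·(11/2)) = (48/121)|y − 9|, which is < ε once |y − 9| < (121/48)ε.
Take δ = min(11/2, (121/48)ε). Then 0 < |y − 9| < δ forces both bounds, so |(-7y + 10)/(y + 2) + 53/11| < ε.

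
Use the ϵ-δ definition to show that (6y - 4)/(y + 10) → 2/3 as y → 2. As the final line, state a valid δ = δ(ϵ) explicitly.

Let ϵ > 0 be given. We want δ > 0 with 0 < |y − 2| < δ ⇒ |(6y - 4)/(y + 10) − (2/3)| < ϵ.
Combining over a common denominator, (6y - 4)/(y + 10) − (2/3) = [(6y - 4)·12 − 8·(y + 10)] / [12·(y + 10)] = 64(y − 2) / (12(y + 10)).
So |(6y - 4)/(y + 10) − (2/3)| = 64|y − 2| / (12·|y + 10|).
Require δ ≤ 6, so |y + 10| ≥ |12| − |y − 2| > 12 − 6 = 6.
Hence |(6y - 4)/(y + 10) − (2/3)| < 64|y − 2|/(12·6) = (8/9)|y − 2|, which is < ϵ once |y − 2| < (9/8)ϵ.
Take δ = min(6, (9/8)ϵ). Then 0 < |y − 2| < δ forces both bounds, so |(6y - 4)/(y + 10) − (2/3)| < ϵ.

δ = min(6, (9/8)ϵ)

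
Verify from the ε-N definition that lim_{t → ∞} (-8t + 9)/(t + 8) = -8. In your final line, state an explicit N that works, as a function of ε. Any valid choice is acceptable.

Let ε > 0 be given. We seek N > 0 such that t > N implies |(-8t + 9)/(t + 8) + 8| < ε.
(-8t + 9)/(t + 8) + 8 = ((-8t + 9) − (-8)(t + 8)) / ((t + 8)) = 73/((t + 8)).
For t > 0 we have t + 8 > t, so |(-8t + 9)/(t + 8) + 8| = 73/((t + 8)) < 73/(t) = 73/t.
Thus |(-8t + 9)/(t + 8) + 8| < ε whenever t > 73/ε.
Take N = 73/ε. If t > N then |(-8t + 9)/(t + 8) + 8| < 73/t < ε.

N = 73/ε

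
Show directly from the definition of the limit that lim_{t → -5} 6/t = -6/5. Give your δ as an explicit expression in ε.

δ = min(5/2, (25/12)ε)

Suppose ε > 0. We seek δ > 0 such that 0 < |t + 5| < δ implies |6/t + 6/5| < ε.
|6/t + 6/5| = 6·|-5 − t|/(5·|t|) = 6|t + 5|/(5|t|).
Require δ ≤ 5/2 so that |t| > 5 − 5/2 = 5/2, hence 5|t| > 25/2.
Then |6/t + 6/5| < 6|t + 5|/(25/2), which is < ε when |t + 5| < (25/12)ε.
Take δ = min(5/2, (25/12)ε). Then 0 < |t + 5| < δ gives both |t + 5| < 5/2 and |t + 5| < (25/12)ε, so |6/t + 6/5| < ε.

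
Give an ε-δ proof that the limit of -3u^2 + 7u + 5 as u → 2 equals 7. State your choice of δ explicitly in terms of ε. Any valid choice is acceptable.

Suppose ε > 0. We want δ > 0 such that 0 < |u − 2| < δ implies |(-3u^2 + 7u + 5) − 7| < ε.
(-3u^2 + 7u + 5) − 7 = -3u^2 + 7u - 2 = (u − 2)(-3u + 1).
So |(-3u^2 + 7u + 5) − 7| = |u − 2|·|-3u + 1|.
Assume first that |u − 2| < 1, so |u| < 3. Then |-3u + 1| ≤ 3·3 + 1 = 10.
Hence |(-3u^2 + 7u + 5) − 7| ≤ 10|u − 2| < ε provided |u − 2| < ε/10.
Take δ = min(1, ε/10). Then 0 < |u − 2| < δ gives both |u − 2| < 1 and |u − 2| < ε/10, so |(-3u^2 + 7u + 5) − 7| < ε.

δ = min(1, ε/10)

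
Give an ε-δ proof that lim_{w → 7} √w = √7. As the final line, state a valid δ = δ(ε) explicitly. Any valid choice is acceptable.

δ = min(7, √7·ε)

Let ε > 0. We want δ > 0 such that 0 < |w − 7| < δ implies |√w − √7| < ε.
Rationalise: √w − √7 = (w − 7)/(√w + √7), so |√w − √7| = |w − 7|/(√w + √7).
Restrict δ ≤ 7 so that |w − 7| < 7 forces w > 0, and then √w + √7 > √7.
Hence |√w − √7| < |w − 7|/√7, which is < ε once |w − 7| < √7·ε.
Take δ = min(7, √7·ε). If 0 < |w − 7| < δ then w > 0 and |√w − √7| < |w − 7|/√7 < ε.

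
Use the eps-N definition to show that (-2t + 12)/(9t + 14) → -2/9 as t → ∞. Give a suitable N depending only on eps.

N = (136/81)/eps

Let eps > 0. We seek N > 0 such that t > N implies |(-2t + 12)/(9t + 14) + 2/9| < eps.
(-2t + 12)/(9t + 14) + 2/9 = (9(-2t + 12) − (-2)(9t + 14)) / (9(9t + 14)) = 136/(9(9t + 14)).
For t > 0 we have 9t + 14 > 9t, so |(-2t + 12)/(9t + 14) + 2/9| = 136/(9(9t + 14)) < 136/(9·9t) = (136/81)/t.
Thus |(-2t + 12)/(9t + 14) + 2/9| < eps whenever t > (136/81)/eps.
Take N = (136/81)/eps. If t > N then |(-2t + 12)/(9t + 14) + 2/9| < (136/81)/t < eps.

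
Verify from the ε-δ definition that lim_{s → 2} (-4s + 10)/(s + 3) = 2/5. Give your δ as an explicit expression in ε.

Let ε > 0 be given. We want δ > 0 with 0 < |s − 2| < δ ⇒ |(-4s + 10)/(s + 3) − (2/5)| < ε.
Combining over a common denominator, (-4s + 10)/(s + 3) − (2/5) = [(-4s + 10)·5 − 2·(s + 3)] / [5·(s + 3)] = -22(s − 2) / (5(s + 3)).
So |(-4s + 10)/(s + 3) − (2/5)| = 22|s − 2| / (5·|s + 3|).
Require δ ≤ 5/2, so |s + 3| ≥ |5| − |s − 2| > 5 − 5/2 = 5/2.
Hence |(-4s + 10)/(s + 3) − (2/5)| < 22|s − 2|/(5·(5/2)) = (44/25)|s − 2|, which is < ε once |s − 2| < (25/44)ε.
Take δ = min(5/2, (25/44)ε). Then 0 < |s − 2| < δ forces both bounds, so |(-4s + 10)/(s + 3) − (2/5)| < ε.

δ = min(5/2, (25/44)ε)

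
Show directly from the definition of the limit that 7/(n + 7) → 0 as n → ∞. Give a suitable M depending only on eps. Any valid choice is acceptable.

Let eps > 0. For n ≥ 1, |7/(n + 7) − 0| = 7/(n + 7) ≤ 7/n.
We need 7/n < eps, i.e. n > 7/eps.
Take M = 7/eps. If n > M then |7/(n + 7)| ≤ 7/n < eps.

M = 7/eps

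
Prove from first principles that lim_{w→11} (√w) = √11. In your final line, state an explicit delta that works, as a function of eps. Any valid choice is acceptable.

Suppose eps > 0. We want delta > 0 such that 0 < |w − 11| < delta implies |√w − √11| < eps.
Rationalise: √w − √11 = (w − 11)/(√w + √11), so |√w − √11| = |w − 11|/(√w + √11).
Restrict delta ≤ 11 so that |w − 11| < 11 forces w > 0, and then √w + √11 > √11.
Hence |√w − √11| < |w − 11|/√11, which is < eps once |w − 11| < √11·eps.
Take delta = min(11, √11·eps). If 0 < |w − 11| < delta then w > 0 and |√w − √11| < |w − 11|/√11 < eps.

delta = min(11, √11·eps)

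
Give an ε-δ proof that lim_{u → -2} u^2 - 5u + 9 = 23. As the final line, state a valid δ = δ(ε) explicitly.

Let ε > 0. We want δ > 0 such that 0 < |u + 2| < δ implies |(u^2 - 5u + 9) − 23| < ε.
(u^2 - 5u + 9) − 23 = u^2 - 5u - 14 = (u + 2)(u - 7).
So |(u^2 - 5u + 9) − 23| = |u + 2|·|u - 7|.
Require δ ≤ 1. Then |u + 2| < 1 gives |u| < 3, and by the triangle inequality |u - 7| ≤ 3 + 7 = 10.
Hence |(u^2 - 5u + 9) − 23| ≤ 10|u + 2| < ε provided |u + 2| < ε/10.
Choosing δ = min(1, ε/10) ensures both conditions, hence |(u^2 - 5u + 9) − 23| < ε.

δ = min(1, ε/10)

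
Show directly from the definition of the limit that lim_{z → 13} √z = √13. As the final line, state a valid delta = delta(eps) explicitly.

delta = min(13, √13·eps)

Suppose eps > 0. We want delta > 0 such that 0 < |z − 13| < delta implies |√z − √13| < eps.
Multiplying by the conjugate, |√z − √13| = |z − 13|/(√z + √13).
Restrict delta ≤ 13 so that |z − 13| < 13 forces z > 0, and then √z + √13 > √13.
Hence |√z − √13| < |z − 13|/√13, which is < eps once |z − 13| < √13·eps.
Take delta = min(13, √13·eps). If 0 < |z − 13| < delta then z > 0 and |√z − √13| < |z − 13|/√13 < eps.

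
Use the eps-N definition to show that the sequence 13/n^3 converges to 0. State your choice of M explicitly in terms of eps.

Let eps > 0. For n ≥ 1, |13/n^3 − 0| = 13/n^3.
13/n^3 < eps ⇔ n^3 > 13/eps ⇔ n > (13/eps)^{1/3}.
Take M = (13/eps)^{1/3}. Then n > M implies 13/n^3 < eps.

M = (13/eps)^{1/3}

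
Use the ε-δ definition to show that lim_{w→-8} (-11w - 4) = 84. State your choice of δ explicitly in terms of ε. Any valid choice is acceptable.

Let ε > 0 be given. We need δ > 0 so that 0 < |w + 8| < δ implies |(-11w - 4) − 84| < ε.
Since (-11w - 4) − 84 = -11(w + 8), we have |(-11w - 4) − 84| = 11|w + 8|.
So 11|w + 8| < ε exactly when |w + 8| < ε/11.
Choosing δ = ε/11 gives |(-11w - 4) − 84| = 11|w + 8| < ε whenever |w + 8| < δ.

δ = ε/11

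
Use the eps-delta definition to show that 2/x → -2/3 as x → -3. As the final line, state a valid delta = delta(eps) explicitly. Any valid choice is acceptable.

Let eps > 0. We seek delta > 0 such that 0 < |x + 3| < delta implies |2/x + 2/3| < eps.
|2/x + 2/3| = 2·|-3 − x|/(3·|x|) = 2|x + 3|/(3|x|).
Restrict delta ≤ 3/2. Then |x + 3| < 3/2 gives |x| > 3/2, so 3|x| > 9/2.
Then |2/x + 2/3| < 2|x + 3|/(9/2), which is < eps when |x + 3| < (9/4)eps.
Take delta = min(3/2, (9/4)eps). Then 0 < |x + 3| < delta gives both |x + 3| < 3/2 and |x + 3| < (9/4)eps, so |2/x + 2/3| < eps.

delta = min(3/2, (9/4)eps)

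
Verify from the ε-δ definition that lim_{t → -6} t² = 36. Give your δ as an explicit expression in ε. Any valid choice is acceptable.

Fix ε > 0. We seek δ > 0 with 0 < |t + 6| < δ ⇒ |t² − 36| < ε.
Factor: t² − 36 = (t + 6)(t - 6), so |t² − 36| = |t + 6|·|t - 6|.
Restrict δ ≤ 1. Then |t + 6| < 1 gives |t| < 7, so by the triangle inequality |t - 6| ≤ 7 + 6 = 13.
Hence |t² − 36| ≤ 13|t + 6|, which is < ε once |t + 6| < ε/13.
Take δ = min(1, ε/13). If 0 < |t + 6| < δ then both bounds hold and |t² − 36| ≤ 13|t + 6| < 13·(ε/13) = ε.

δ = min(1, ε/13)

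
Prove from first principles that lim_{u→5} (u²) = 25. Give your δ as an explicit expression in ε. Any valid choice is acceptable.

Suppose ε > 0. We seek δ > 0 with 0 < |u − 5| < δ ⇒ |u² − 25| < ε.
Factor: u² − 25 = (u − 5)(u + 5), so |u² − 25| = |u − 5|·|u + 5|.
Restrict δ ≤ 1. Then |u − 5| < 1 gives |u| < 6, so by the triangle inequality |u + 5| ≤ 6 + 5 = 11.
Hence |u² − 25| ≤ 11|u − 5|, which is < ε once |u − 5| < ε/11.
Take δ = min(1, ε/11). If 0 < |u − 5| < δ then both bounds hold and |u² − 25| ≤ 11|u − 5| < 11·(ε/11) = ε.

δ = min(1, ε/11)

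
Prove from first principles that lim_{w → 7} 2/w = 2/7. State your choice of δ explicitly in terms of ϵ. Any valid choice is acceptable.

δ = min(7/2, (49/4)ϵ)

Let ϵ > 0 be given. We seek δ > 0 such that 0 < |w − 7| < δ implies |2/w − (2/7)| < ϵ.
|2/w − (2/7)| = 2·|7 − w|/(7·|w|) = 2|w − 7|/(7|w|).
Require δ ≤ 7/2 so that |w| > 7 − 7/2 = 7/2, hence 7|w| > 49/2.
Then |2/w − (2/7)| < 2|w − 7|/(49/2), which is < ϵ when |w − 7| < (49/4)ϵ.
Take δ = min(7/2, (49/4)ϵ). Then 0 < |w − 7| < δ gives both |w − 7| < 7/2 and |w − 7| < (49/4)ϵ, so |2/w − (2/7)| < ϵ.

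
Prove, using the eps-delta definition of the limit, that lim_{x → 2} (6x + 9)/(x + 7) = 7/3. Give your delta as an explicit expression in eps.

Let eps > 0 be given. We want delta > 0 with 0 < |x − 2| < delta ⇒ |(6x + 9)/(x + 7) − (7/3)| < eps.
Combining over a common denominator, (6x + 9)/(x + 7) − (7/3) = [(6x + 9)·9 − 21·(x + 7)] / [9·(x + 7)] = 33(x − 2) / (9(x + 7)).
So |(6x + 9)/(x + 7) − (7/3)| = 33|x − 2| / (9·|x + 7|).
Restrict delta ≤ 9/2. Then |x − 2| < 9/2 gives |x + 7| = |(x − 2) + 9| ≥ 9 − 9/2 = 9/2.
Hence |(6x + 9)/(x + 7) − (7/3)| < 33|x − 2|/(9·(9/2)) = (22/27)|x − 2|, which is < eps once |x − 2| < (27/22)eps.
Take delta = min(9/2, (27/22)eps). Then 0 < |x − 2| < delta forces both bounds, so |(6x + 9)/(x + 7) − (7/3)| < eps.

delta = min(9/2, (27/22)eps)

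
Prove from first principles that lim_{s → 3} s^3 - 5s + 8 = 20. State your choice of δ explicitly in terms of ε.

Suppose ε > 0. We want δ > 0 such that 0 < |s − 3| < δ implies |(s^3 - 5s + 8) − 20| < ε.
(s^3 - 5s + 8) − 20 = s^3 - 5s - 12 = (s − 3)(s^2 + 3s + 4).
So |(s^3 - 5s + 8) − 20| = |s − 3|·|s^2 + 3s + 4|.
Require δ ≤ 1. Then |s − 3| < 1 gives |s| < 4, and by the triangle inequality |s^2 + 3s + 4| ≤ 4^2 + 3·4 + 4 = 32.
Hence |(s^3 - 5s + 8) − 20| ≤ 32|s − 3| < ε provided |s − 3| < ε/32.
Choosing δ = min(1, ε/32) ensures both conditions, hence |(s^3 - 5s + 8) − 20| < ε.

δ = min(1, ε/32)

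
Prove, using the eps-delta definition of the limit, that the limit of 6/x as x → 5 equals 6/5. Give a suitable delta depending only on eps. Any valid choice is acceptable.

delta = min(5/2, (25/12)eps)

Let eps > 0. We seek delta > 0 such that 0 < |x − 5| < delta implies |6/x − (6/5)| < eps.
|6/x − (6/5)| = 6·|5 − x|/(5·|x|) = 6|x − 5|/(5|x|).
Restrict delta ≤ 5/2. Then |x − 5| < 5/2 gives |x| > 5/2, so 5|x| > 25/2.
Then |6/x − (6/5)| < 6|x − 5|/(25/2), which is < eps when |x − 5| < (25/12)eps.
Take delta = min(5/2, (25/12)eps). Then 0 < |x − 5| < delta gives both |x − 5| < 5/2 and |x − 5| < (25/12)eps, so |6/x − (6/5)| < eps.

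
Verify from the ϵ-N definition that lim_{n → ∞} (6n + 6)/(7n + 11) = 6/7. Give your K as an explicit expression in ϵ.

Suppose ϵ > 0. For n ≥ 1, |(6n + 6)/(7n + 11) − (6/7)| = |-24|/(7(7n + 11)) = 24/(7(7n + 11)).
Since 7n + 11 ≥ 7n for n ≥ 1, this is ≤ 24/(7·7n) = (24/49)/n.
So |(6n + 6)/(7n + 11) − (6/7)| < ϵ whenever n > (24/49)/ϵ.
Take K = (24/49)/ϵ. If n > K then |(6n + 6)/(7n + 11) − (6/7)| ≤ (24/49)/n < ϵ.

K = (24/49)/ϵ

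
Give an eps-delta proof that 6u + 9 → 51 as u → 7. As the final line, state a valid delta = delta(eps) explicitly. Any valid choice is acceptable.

Fix eps > 0. We need delta > 0 so that 0 < |u − 7| < delta implies |(6u + 9) − 51| < eps.
Since (6u + 9) − 51 = 6(u − 7), we have |(6u + 9) − 51| = 6|u − 7|.
So 6|u − 7| < eps exactly when |u − 7| < eps/6.
Choosing delta = eps/6 gives |(6u + 9) − 51| = 6|u − 7| < eps whenever |u − 7| < delta.

delta = eps/6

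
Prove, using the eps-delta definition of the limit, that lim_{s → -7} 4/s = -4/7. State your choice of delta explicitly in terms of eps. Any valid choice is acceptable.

Suppose eps > 0. We seek delta > 0 such that 0 < |s + 7| < delta implies |4/s + 4/7| < eps.
|4/s + 4/7| = 4·|-7 − s|/(7·|s|) = 4|s + 7|/(7|s|).
Restrict delta ≤ 7/2. Then |s + 7| < 7/2 gives |s| > 7/2, so 7|s| > 49/2.
Then |4/s + 4/7| < 4|s + 7|/(49/2), which is < eps when |s + 7| < (49/8)eps.
Take delta = min(7/2, (49/8)eps). Then 0 < |s + 7| < delta gives both |s + 7| < 7/2 and |s + 7| < (49/8)eps, so |4/s + 4/7| < eps.

delta = min(7/2, (49/8)eps)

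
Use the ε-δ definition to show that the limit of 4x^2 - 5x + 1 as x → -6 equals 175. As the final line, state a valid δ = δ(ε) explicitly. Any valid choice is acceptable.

δ = min(1, ε/57)

Let ε > 0. We want δ > 0 such that 0 < |x + 6| < δ implies |(4x^2 - 5x + 1) − 175| < ε.
(4x^2 - 5x + 1) − 175 = 4x^2 - 5x - 174 = (x + 6)(4x - 29).
So |(4x^2 - 5x + 1) − 175| = |x + 6|·|4x - 29|.
Require δ ≤ 1. Then |x + 6| < 1 gives |x| < 7, and by the triangle inequality |4x - 29| ≤ 4·7 + 29 = 57.
Hence |(4x^2 - 5x + 1) − 175| ≤ 57|x + 6| < ε provided |x + 6| < ε/57.
Take δ = min(1, ε/57). Then 0 < |x + 6| < δ gives both |x + 6| < 1 and |x + 6| < ε/57, so |(4x^2 - 5x + 1) − 175| < ε.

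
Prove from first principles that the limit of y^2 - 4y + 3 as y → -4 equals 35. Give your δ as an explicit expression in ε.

Suppose ε > 0. We want δ > 0 such that 0 < |y + 4| < δ implies |(y^2 - 4y + 3) − 35| < ε.
(y^2 - 4y + 3) − 35 = y^2 - 4y - 32 = (y + 4)(y - 8).
So |(y^2 - 4y + 3) − 35| = |y + 4|·|y - 8|.
Assume first that |y + 4| < 1, so |y| < 5. Then |y - 8| ≤ 5 + 8 = 13.
Hence |(y^2 - 4y + 3) − 35| ≤ 13|y + 4| < ε provided |y + 4| < ε/13.
Choosing δ = min(1, ε/13) ensures both conditions, hence |(y^2 - 4y + 3) − 35| < ε.

δ = min(1, ε/13)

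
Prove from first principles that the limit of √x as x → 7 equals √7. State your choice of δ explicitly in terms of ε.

δ = min(7, √7·ε)

Let ε > 0 be given. We want δ > 0 such that 0 < |x − 7| < δ implies |√x − √7| < ε.
Rationalise: √x − √7 = (x − 7)/(√x + √7), so |√x − √7| = |x − 7|/(√x + √7).
Restrict δ ≤ 7 so that |x − 7| < 7 forces x > 0, and then √x + √7 > √7.
Hence |√x − √7| < |x − 7|/√7, which is < ε once |x − 7| < √7·ε.
Take δ = min(7, √7·ε). If 0 < |x − 7| < δ then x > 0 and |√x − √7| < |x − 7|/√7 < ε.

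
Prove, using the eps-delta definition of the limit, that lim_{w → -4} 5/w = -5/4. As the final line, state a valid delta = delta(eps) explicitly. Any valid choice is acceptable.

delta = min(2, (8/5)eps)

Let eps > 0. We seek delta > 0 such that 0 < |w + 4| < delta implies |5/w + 5/4| < eps.
|5/w + 5/4| = 5·|-4 − w|/(4·|w|) = 5|w + 4|/(4|w|).
Restrict delta ≤ 2. Then |w + 4| < 2 gives |w| > 2, so 4|w| > 8.
Then |5/w + 5/4| < 5|w + 4|/8, which is < eps when |w + 4| < (8/5)eps.
Take delta = min(2, (8/5)eps). Then 0 < |w + 4| < delta gives both |w + 4| < 2 and |w + 4| < (8/5)eps, so |5/w + 5/4| < eps.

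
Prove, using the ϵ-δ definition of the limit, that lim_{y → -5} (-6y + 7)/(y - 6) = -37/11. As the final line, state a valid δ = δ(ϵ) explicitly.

Suppose ϵ > 0. We want δ > 0 with 0 < |y + 5| < δ ⇒ |(-6y + 7)/(y - 6) + 37/11| < ϵ.
Combining over a common denominator, (-6y + 7)/(y - 6) + 37/11 = [(-6y + 7)·(-11) − 37·(y - 6)] / [(-11)·(y - 6)] = 29(y + 5) / ((-11)(y - 6)).
So |(-6y + 7)/(y - 6) + 37/11| = 29|y + 5| / (11·|y − 6|).
Restrict δ ≤ 11/2. Then |y + 5| < 11/2 gives |y − 6| = |(y + 5) + (-11)| ≥ 11 − 11/2 = 11/2.
Hence |(-6y + 7)/(y - 6) + 37/11| < 29|y + 5|/(11·(11/2)) = (58/121)|y + 5|, which is < ϵ once |y + 5| < (121/58)ϵ.
Take δ = min(11/2, (121/58)ϵ). Then 0 < |y + 5| < δ forces both bounds, so |(-6y + 7)/(y - 6) + 37/11| < ϵ.

δ = min(11/2, (121/58)ϵ)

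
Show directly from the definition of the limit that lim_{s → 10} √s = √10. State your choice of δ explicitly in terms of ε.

δ = min(10, √10·ε)

Let ε > 0. We want δ > 0 such that 0 < |s − 10| < δ implies |√s − √10| < ε.
Rationalise: √s − √10 = (s − 10)/(√s + √10), so |√s − √10| = |s − 10|/(√s + √10).
Restrict δ ≤ 10 so that |s − 10| < 10 forces s > 0, and then √s + √10 > √10.
Hence |√s − √10| < |s − 10|/√10, which is < ε once |s − 10| < √10·ε.
Take δ = min(10, √10·ε). If 0 < |s − 10| < δ then s > 0 and |√s − √10| < |s − 10|/√10 < ε.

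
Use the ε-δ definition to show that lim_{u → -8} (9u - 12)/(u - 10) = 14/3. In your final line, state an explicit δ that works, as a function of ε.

δ = min(9, (27/13)ε)

Fix ε > 0. We want δ > 0 with 0 < |u + 8| < δ ⇒ |(9u - 12)/(u - 10) − (14/3)| < ε.
Combining over a common denominator, (9u - 12)/(u - 10) − (14/3) = [(9u - 12)·(-18) − (-84)·(u - 10)] / [(-18)·(u - 10)] = -78(u + 8) / ((-18)(u - 10)).
So |(9u - 12)/(u - 10) − (14/3)| = 78|u + 8| / (18·|u − 10|).
Require δ ≤ 9, so |u − 10| ≥ |-18| − |u + 8| > 18 − 9 = 9.
Hence |(9u - 12)/(u - 10) − (14/3)| < 78|u + 8|/(18·9) = (13/27)|u + 8|, which is < ε once |u + 8| < (27/13)ε.
Take δ = min(9, (27/13)ε). Then 0 < |u + 8| < δ forces both bounds, so |(9u - 12)/(u - 10) − (14/3)| < ε.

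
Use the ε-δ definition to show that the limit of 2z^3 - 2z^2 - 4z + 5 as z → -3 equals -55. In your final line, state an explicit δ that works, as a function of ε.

δ = min(1, ε/84)

Suppose ε > 0. We want δ > 0 such that 0 < |z + 3| < δ implies |(2z^3 - 2z^2 - 4z + 5) + 55| < ε.
(2z^3 - 2z^2 - 4z + 5) + 55 = 2z^3 - 2z^2 - 4z + 60 = (z + 3)(2z^2 - 8z + 20).
So |(2z^3 - 2z^2 - 4z + 5) + 55| = |z + 3|·|2z^2 - 8z + 20|.
Assume first that |z + 3| < 1, so |z| < 4. Then |2z^2 - 8z + 20| ≤ 2·4^2 + 8·4 + 20 = 84.
Hence |(2z^3 - 2z^2 - 4z + 5) + 55| ≤ 84|z + 3| < ε provided |z + 3| < ε/84.
Choosing δ = min(1, ε/84) ensures both conditions, hence |(2z^3 - 2z^2 - 4z + 5) + 55| < ε.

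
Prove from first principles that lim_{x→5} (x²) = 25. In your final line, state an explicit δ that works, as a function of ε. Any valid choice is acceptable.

δ = min(2, ε/12)

Let ε > 0. We seek δ > 0 with 0 < |x − 5| < δ ⇒ |x² − 25| < ε.
Factor: x² − 25 = (x − 5)(x + 5), so |x² − 25| = |x − 5|·|x + 5|.
Restrict δ ≤ 2. Then |x − 5| < 2 gives |x| < 7, so by the triangle inequality |x + 5| ≤ 7 + 5 = 12.
Hence |x² − 25| ≤ 12|x − 5|, which is < ε once |x − 5| < ε/12.
Take δ = min(2, ε/12). If 0 < |x − 5| < δ then both bounds hold and |x² − 25| ≤ 12|x − 5| < 12·(ε/12) = ε.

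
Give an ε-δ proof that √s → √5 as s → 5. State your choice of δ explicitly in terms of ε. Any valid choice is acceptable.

δ = min(5, √5·ε)

Suppose ε > 0. We want δ > 0 such that 0 < |s − 5| < δ implies |√s − √5| < ε.
Rationalise: √s − √5 = (s − 5)/(√s + √5), so |√s − √5| = |s − 5|/(√s + √5).
Restrict δ ≤ 5 so that |s − 5| < 5 forces s > 0, and then √s + √5 > √5.
Hence |√s − √5| < |s − 5|/√5, which is < ε once |s − 5| < √5·ε.
Take δ = min(5, √5·ε). If 0 < |s − 5| < δ then s > 0 and |√s − √5| < |s − 5|/√5 < ε.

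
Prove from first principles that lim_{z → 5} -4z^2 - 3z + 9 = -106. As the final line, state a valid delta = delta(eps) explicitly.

Fix eps > 0. We want delta > 0 such that 0 < |z − 5| < delta implies |(-4z^2 - 3z + 9) + 106| < eps.
(-4z^2 - 3z + 9) + 106 = -4z^2 - 3z + 115 = (z − 5)(-4z - 23).
So |(-4z^2 - 3z + 9) + 106| = |z − 5|·|-4z - 23|.
Assume first that |z − 5| < 2, so |z| < 7. Then |-4z - 23| ≤ 4·7 + 23 = 51.
Hence |(-4z^2 - 3z + 9) + 106| ≤ 51|z − 5| < eps provided |z − 5| < eps/51.
Take delta = min(2, eps/51). Then 0 < |z − 5| < delta gives both |z − 5| < 2 and |z − 5| < eps/51, so |(-4z^2 - 3z + 9) + 106| < eps.

delta = min(2, eps/51)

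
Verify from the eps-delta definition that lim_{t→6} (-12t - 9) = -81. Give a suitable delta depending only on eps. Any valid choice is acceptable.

delta = eps/12

Let eps > 0. We need delta > 0 so that 0 < |t − 6| < delta implies |(-12t - 9) + 81| < eps.
|(-12t - 9) + 81| = |-12t + 72| = 12|t − 6|.
Thus it suffices that |t − 6| < eps/12.
Choosing delta = eps/12 gives |(-12t - 9) + 81| = 12|t − 6| < eps whenever |t − 6| < delta.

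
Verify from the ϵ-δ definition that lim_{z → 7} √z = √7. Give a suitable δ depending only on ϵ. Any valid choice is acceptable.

Fix ϵ > 0. We want δ > 0 such that 0 < |z − 7| < δ implies |√z − √7| < ϵ.
Rationalise: √z − √7 = (z − 7)/(√z + √7), so |√z − √7| = |z − 7|/(√z + √7).
Restrict δ ≤ 7 so that |z − 7| < 7 forces z > 0, and then √z + √7 > √7.
Hence |√z − √7| < |z − 7|/√7, which is < ϵ once |z − 7| < √7·ϵ.
Take δ = min(7, √7·ϵ). If 0 < |z − 7| < δ then z > 0 and |√z − √7| < |z − 7|/√7 < ϵ.

δ = min(7, √7·ϵ)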